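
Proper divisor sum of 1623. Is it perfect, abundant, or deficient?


Proper divisors: 1, 3, 541
Sum = 1 + 3 + 541 = 545
545 < 1623 → deficient

s(1623) = 545 (deficient)


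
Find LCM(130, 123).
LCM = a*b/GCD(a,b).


GCD(130, 123) = 1
LCM = 130*123/1 = 15990/1 = 15990

LCM = 15990


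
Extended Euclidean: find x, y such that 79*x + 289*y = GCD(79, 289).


Tabular extended Euclidean (each row: r = 79*s + 289*t):
r=79, s=1, t=0
r=289, s=0, t=1
q=0: r=79, s=1, t=0   [79*(1) + 289*(0) = 79]
q=3: r=52, s=-3, t=1   [79*(-3) + 289*(1) = 52]
q=1: r=27, s=4, t=-1   [79*(4) + 289*(-1) = 27]
q=1: r=25, s=-7, t=2   [79*(-7) + 289*(2) = 25]
q=1: r=2, s=11, t=-3   [79*(11) + 289*(-3) = 2]
q=12: r=1, s=-139, t=38   [79*(-139) + 289*(38) = 1]
q=2: r=0, s=289, t=-79   [79*(289) + 289*(-79) = 0]
GCD = 1; from the row with r=1: x=-139, y=38
Check: 79*(-139) + 289*(38) = -10981 + 10982 = 1

GCD = 1, x = -139, y = 38


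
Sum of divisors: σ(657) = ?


Divisors of 657: 1, 3, 9, 73, 219, 657
Sum = 1 + 3 + 9 + 73 + 219 + 657 = 962

σ(657) = 962


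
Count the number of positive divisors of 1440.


1440 = 2^5 × 3^2 × 5^1
d(1440) = (5+1) × (2+1) × (1+1) = 36

36 divisors


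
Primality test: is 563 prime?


Check divisors up to sqrt(563) = 23.7276
No divisors found.
563 is prime.

Yes, 563 is prime


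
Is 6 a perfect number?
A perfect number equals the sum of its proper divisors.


Proper divisors of 6: 1, 2, 3
Sum = 1 + 2 + 3 = 6

Yes, 6 is perfect (6 = 6)


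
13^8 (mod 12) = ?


13^1 mod 12 = 1
13^2 mod 12 = 1
13^3 mod 12 = 1
13^4 mod 12 = 1
13^5 mod 12 = 1
13^6 mod 12 = 1
13^7 mod 12 = 1
13^8 mod 12 = 1


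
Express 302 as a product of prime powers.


302 / 2 = 151
151 / 151 = 1
302 = 2 × 151


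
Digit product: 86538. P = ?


8 × 6 × 5 × 3 × 8 = 5760


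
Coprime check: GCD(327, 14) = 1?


Euclidean algorithm:
327 = 23 * 14 + 5
14 = 2 * 5 + 4
5 = 1 * 4 + 1
4 = 4 * 1 + 0
GCD(327, 14) = 1

Yes, coprime (GCD = 1)


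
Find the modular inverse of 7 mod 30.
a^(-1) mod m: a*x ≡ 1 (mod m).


Use the extended Euclidean algorithm on (30, 7); each row r = 30*s + 7*t:
r=30, s=1, t=0
r=7, s=0, t=1
q=4: r=2, s=1, t=-4   [30*(1) + 7*(-4) = 2]
q=3: r=1, s=-3, t=13   [30*(-3) + 7*(13) = 1]
q=2: r=0, s=7, t=-30   [30*(7) + 7*(-30) = 0]
GCD = 1 with t = 13, so 7*(13) ≡ 1 (mod 30)
Inverse = 13 mod 30 = 13
Check: 7 * 13 = 91 ≡ 1 (mod 30)

7^(-1) ≡ 13 (mod 30)


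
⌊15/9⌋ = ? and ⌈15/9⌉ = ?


15/9 = 1.6667
floor = 1
ceil = 2

floor = 1, ceil = 2


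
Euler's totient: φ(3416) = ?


3416 = 2^3 × 7 × 61
Prime factors: 2, 7, 61
φ(3416) = 3416 × (1-1/2) × (1-1/7) × (1-1/61)
= 3416 × 1/2 × 6/7 × 60/61 = 1440

φ(3416) = 1440


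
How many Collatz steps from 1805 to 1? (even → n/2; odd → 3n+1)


1805 → 5416 → 2708 → 1354 → 677 → 2032 → 1016 → 508 → 254 → 127 → 382 → 191 → 574 → 287 → 862 → 431 → 1294 → 647 → 1942 → 971 → 2914 → 1457 → 4372 → 2186 → 1093 → 3280 → 1640 → 820 → 410 → 205 → 616 → 308 → 154 → 77 → 232 → 116 → 58 → 29 → 88 → 44 → 22 → 11 → 34 → 17 → 52 → 26 → 13 → 40 → 20 → 10 → 5 → 16 → 8 → 4 → 2 → 1
Total steps = 55

55 steps


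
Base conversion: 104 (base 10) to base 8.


104 (base 10) = 104 (decimal)
104 (decimal) = 150 (base 8)


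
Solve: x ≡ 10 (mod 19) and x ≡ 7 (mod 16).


M = 19*16 = 304
M1 = M/19 = 16, M2 = M/16 = 19
M1^(-1) mod 19 = 6, M2^(-1) mod 16 = 11
x = 10*16*6 + 7*19*11 = 2423
2423 mod 304 = 295
Check: 295 mod 19 = 10 ✓, 295 mod 16 = 7 ✓

x ≡ 295 (mod 304)


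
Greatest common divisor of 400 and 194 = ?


400 = 2 * 194 + 12
194 = 16 * 12 + 2
12 = 6 * 2 + 0
GCD = 2


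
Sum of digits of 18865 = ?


1 + 8 + 8 + 6 + 5 = 28


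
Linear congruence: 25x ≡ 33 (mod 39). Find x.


GCD(25, 39) = 1, unique solution
a^(-1) mod 39 = 25
x = 25 * 33 mod 39 = 6

x ≡ 6 (mod 39)


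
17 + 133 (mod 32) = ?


17 + 133 = 150
150 mod 32 = 22


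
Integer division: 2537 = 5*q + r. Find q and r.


2537 = 5 * 507 + 2
Check: 2535 + 2 = 2537

q = 507, r = 2


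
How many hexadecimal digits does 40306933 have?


40306933 in base 16 = 26708F5
Number of digits = 7

7 digits (base 16)


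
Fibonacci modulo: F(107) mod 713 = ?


F(k) mod 713 for k=1..107:
1, 1, 2, 3, 5, 8, 13, 21, 34, 55, 89, 144, 233, 377, 610, 274, 171, 445, 616, 348, 251, 599, 137, 23, 160, 183, 343, 526, 156, 682, 125, 94, 219, 313, 532, 132, 664, 83, 34, 117, 151, 268, 419, 687, 393, 367, 47, 414, 461, 162, 623, 72, 695, 54, 36, 90, 126, 216, 342, 558, 187, 32, 219, 251, 470, 8, 478, 486, 251, 24, 275, 299, 574, 160, 21, 181, 202, 383, 585, 255, 127, 382, 509, 178, 687, 152, 126, 278, 404, 682, 373, 342, 2, 344, 346, 690, 323, 300, 623, 210, 120, 330, 450, 67, 517, 584, 388
F(107) mod 713 = 388


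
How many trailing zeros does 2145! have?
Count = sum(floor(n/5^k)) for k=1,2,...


floor(2145/5) = 429
floor(2145/25) = 85
floor(2145/125) = 17
floor(2145/625) = 3
Total = 534

534 trailing zeros


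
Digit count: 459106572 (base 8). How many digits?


459106572 in base 8 = 3327264414
Number of digits = 10

10 digits (base 8)


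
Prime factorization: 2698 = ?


2698 / 2 = 1349
1349 / 19 = 71
71 / 71 = 1
2698 = 2 × 19 × 71


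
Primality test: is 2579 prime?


Check divisors up to sqrt(2579) = 50.7839
No divisors found.
2579 is prime.

Yes, 2579 is prime


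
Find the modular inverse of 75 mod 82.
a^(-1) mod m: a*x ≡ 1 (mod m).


Use the extended Euclidean algorithm on (82, 75); each row r = 82*s + 75*t:
r=82, s=1, t=0
r=75, s=0, t=1
q=1: r=7, s=1, t=-1   [82*(1) + 75*(-1) = 7]
q=10: r=5, s=-10, t=11   [82*(-10) + 75*(11) = 5]
q=1: r=2, s=11, t=-12   [82*(11) + 75*(-12) = 2]
q=2: r=1, s=-32, t=35   [82*(-32) + 75*(35) = 1]
q=2: r=0, s=75, t=-82   [82*(75) + 75*(-82) = 0]
GCD = 1 with t = 35, so 75*(35) ≡ 1 (mod 82)
Inverse = 35 mod 82 = 35
Check: 75 * 35 = 2625 ≡ 1 (mod 82)

75^(-1) ≡ 35 (mod 82)


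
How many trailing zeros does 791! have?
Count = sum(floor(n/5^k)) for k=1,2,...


floor(791/5) = 158
floor(791/25) = 31
floor(791/125) = 6
floor(791/625) = 1
Total = 196

196 trailing zeros


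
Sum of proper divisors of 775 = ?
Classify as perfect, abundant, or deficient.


Proper divisors: 1, 5, 25, 31, 155
Sum = 1 + 5 + 25 + 31 + 155 = 217
217 < 775 → deficient

s(775) = 217 (deficient)


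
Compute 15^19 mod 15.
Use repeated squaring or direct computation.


15^1 mod 15 = 0
15^2 mod 15 = 0
15^3 mod 15 = 0
15^4 mod 15 = 0
15^5 mod 15 = 0
15^6 mod 15 = 0
15^7 mod 15 = 0
15^8 mod 15 = 0
15^9 mod 15 = 0
15^10 mod 15 = 0
15^11 mod 15 = 0
15^12 mod 15 = 0
15^13 mod 15 = 0
15^14 mod 15 = 0
15^15 mod 15 = 0
15^16 mod 15 = 0
15^17 mod 15 = 0
15^18 mod 15 = 0
15^19 mod 15 = 0


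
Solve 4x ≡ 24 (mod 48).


GCD(4, 48) = 4 divides 24
Divide: 1x ≡ 6 (mod 12)
x ≡ 6 (mod 12)


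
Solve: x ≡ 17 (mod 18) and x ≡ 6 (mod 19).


M = 18*19 = 342
M1 = M/18 = 19, M2 = M/19 = 18
M1^(-1) mod 18 = 1, M2^(-1) mod 19 = 18
x = 17*19*1 + 6*18*18 = 2267
2267 mod 342 = 215
Check: 215 mod 18 = 17 ✓, 215 mod 19 = 6 ✓

x ≡ 215 (mod 342)


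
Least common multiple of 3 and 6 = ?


GCD(3, 6) = 3
LCM = 3*6/3 = 18/3 = 6

LCM = 6


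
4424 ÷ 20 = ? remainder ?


4424 = 20 * 221 + 4
Check: 4420 + 4 = 4424

q = 221, r = 4


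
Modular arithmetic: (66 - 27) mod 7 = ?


66 - 27 = 39
39 mod 7 = 4


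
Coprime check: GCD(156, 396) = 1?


Euclidean algorithm:
396 = 2 * 156 + 84
156 = 1 * 84 + 72
84 = 1 * 72 + 12
72 = 6 * 12 + 0
GCD(156, 396) = 12

No, not coprime (GCD = 12)


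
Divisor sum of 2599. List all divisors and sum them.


Divisors of 2599: 1, 23, 113, 2599
Sum = 1 + 23 + 113 + 2599 = 2736

σ(2599) = 2736


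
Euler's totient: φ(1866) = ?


1866 = 2 × 3 × 311
Prime factors: 2, 3, 311
φ(1866) = 1866 × (1-1/2) × (1-1/3) × (1-1/311)
= 1866 × 1/2 × 2/3 × 310/311 = 620

φ(1866) = 620


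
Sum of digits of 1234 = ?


1 + 2 + 3 + 4 = 10


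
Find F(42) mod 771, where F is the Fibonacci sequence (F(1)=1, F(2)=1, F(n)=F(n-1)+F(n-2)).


F(k) mod 771 for k=1..42:
1, 1, 2, 3, 5, 8, 13, 21, 34, 55, 89, 144, 233, 377, 610, 216, 55, 271, 326, 597, 152, 749, 130, 108, 238, 346, 584, 159, 743, 131, 103, 234, 337, 571, 137, 708, 74, 11, 85, 96, 181, 277
F(42) mod 771 = 277


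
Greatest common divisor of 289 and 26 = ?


289 = 11 * 26 + 3
26 = 8 * 3 + 2
3 = 1 * 2 + 1
2 = 2 * 1 + 0
GCD = 1


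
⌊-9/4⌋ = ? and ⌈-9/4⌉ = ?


-9/4 = -2.2500
floor = -3
ceil = -2

floor = -3, ceil = -2


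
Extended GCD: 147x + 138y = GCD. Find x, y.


Tabular extended Euclidean (each row: r = 147*s + 138*t):
r=147, s=1, t=0
r=138, s=0, t=1
q=1: r=9, s=1, t=-1   [147*(1) + 138*(-1) = 9]
q=15: r=3, s=-15, t=16   [147*(-15) + 138*(16) = 3]
q=3: r=0, s=46, t=-49   [147*(46) + 138*(-49) = 0]
GCD = 3; from the row with r=3: x=-15, y=16
Check: 147*(-15) + 138*(16) = -2205 + 2208 = 3

GCD = 3, x = -15, y = 16


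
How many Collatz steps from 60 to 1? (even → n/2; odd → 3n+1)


60 → 30 → 15 → 46 → 23 → 70 → 35 → 106 → 53 → 160 → 80 → 40 → 20 → 10 → 5 → 16 → 8 → 4 → 2 → 1
Total steps = 19

19 steps


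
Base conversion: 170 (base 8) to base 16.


170 (base 8) = 120 (decimal)
120 (decimal) = 78 (base 16)


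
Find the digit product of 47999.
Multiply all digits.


4 × 7 × 9 × 9 × 9 = 20412


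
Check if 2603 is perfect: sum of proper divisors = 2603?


Proper divisors of 2603: 1, 19, 137
Sum = 1 + 19 + 137 = 157

No, 2603 is not perfect (157 ≠ 2603)


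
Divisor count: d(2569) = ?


2569 = 7^1 × 367^1
d(2569) = (1+1) × (1+1) = 4

4 divisors


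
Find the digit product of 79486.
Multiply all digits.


7 × 9 × 4 × 8 × 6 = 12096


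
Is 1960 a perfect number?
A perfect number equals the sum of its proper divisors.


Proper divisors of 1960: 1, 2, 4, 5, 7, 8, 10, 14, 20, 28, 35, 40, 49, 56, 70, 98, 140, 196, 245, 280, 392, 490, 980
Sum = 1 + 2 + 4 + 5 + 7 + 8 + 10 + 14 + 20 + 28 + 35 + 40 + 49 + 56 + 70 + 98 + 140 + 196 + 245 + 280 + 392 + 490 + 980 = 3170

No, 1960 is not perfect (3170 ≠ 1960)


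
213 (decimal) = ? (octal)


213 (base 10) = 213 (decimal)
213 (decimal) = 325 (base 8)


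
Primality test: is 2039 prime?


Check divisors up to sqrt(2039) = 45.1553
No divisors found.
2039 is prime.

Yes, 2039 is prime


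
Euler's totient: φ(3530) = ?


3530 = 2 × 5 × 353
Prime factors: 2, 5, 353
φ(3530) = 3530 × (1-1/2) × (1-1/5) × (1-1/353)
= 3530 × 1/2 × 4/5 × 352/353 = 1408

φ(3530) = 1408


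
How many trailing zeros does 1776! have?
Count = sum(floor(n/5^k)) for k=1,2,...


floor(1776/5) = 355
floor(1776/25) = 71
floor(1776/125) = 14
floor(1776/625) = 2
Total = 442

442 trailing zeros


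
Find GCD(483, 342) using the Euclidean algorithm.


483 = 1 * 342 + 141
342 = 2 * 141 + 60
141 = 2 * 60 + 21
60 = 2 * 21 + 18
21 = 1 * 18 + 3
18 = 6 * 3 + 0
GCD = 3


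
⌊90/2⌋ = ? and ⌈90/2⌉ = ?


90/2 = 45.0000
floor = 45
ceil = 45

floor = 45, ceil = 45


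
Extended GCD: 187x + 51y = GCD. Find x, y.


Tabular extended Euclidean (each row: r = 187*s + 51*t):
r=187, s=1, t=0
r=51, s=0, t=1
q=3: r=34, s=1, t=-3   [187*(1) + 51*(-3) = 34]
q=1: r=17, s=-1, t=4   [187*(-1) + 51*(4) = 17]
q=2: r=0, s=3, t=-11   [187*(3) + 51*(-11) = 0]
GCD = 17; from the row with r=17: x=-1, y=4
Check: 187*(-1) + 51*(4) = -187 + 204 = 17

GCD = 17, x = -1, y = 4


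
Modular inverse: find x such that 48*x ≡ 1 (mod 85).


Use the extended Euclidean algorithm on (85, 48); each row r = 85*s + 48*t:
r=85, s=1, t=0
r=48, s=0, t=1
q=1: r=37, s=1, t=-1   [85*(1) + 48*(-1) = 37]
q=1: r=11, s=-1, t=2   [85*(-1) + 48*(2) = 11]
q=3: r=4, s=4, t=-7   [85*(4) + 48*(-7) = 4]
q=2: r=3, s=-9, t=16   [85*(-9) + 48*(16) = 3]
q=1: r=1, s=13, t=-23   [85*(13) + 48*(-23) = 1]
q=3: r=0, s=-48, t=85   [85*(-48) + 48*(85) = 0]
GCD = 1 with t = -23, so 48*(-23) ≡ 1 (mod 85)
Inverse = -23 mod 85 = 62
Check: 48 * 62 = 2976 ≡ 1 (mod 85)

48^(-1) ≡ 62 (mod 85)


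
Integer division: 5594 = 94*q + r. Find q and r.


5594 = 94 * 59 + 48
Check: 5546 + 48 = 5594

q = 59, r = 48


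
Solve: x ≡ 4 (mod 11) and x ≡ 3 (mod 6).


M = 11*6 = 66
M1 = M/11 = 6, M2 = M/6 = 11
M1^(-1) mod 11 = 2, M2^(-1) mod 6 = 5
x = 4*6*2 + 3*11*5 = 213
213 mod 66 = 15
Check: 15 mod 11 = 4 ✓, 15 mod 6 = 3 ✓

x ≡ 15 (mod 66)


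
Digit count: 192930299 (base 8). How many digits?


192930299 in base 8 = 1337760773
Number of digits = 10

10 digits (base 8)


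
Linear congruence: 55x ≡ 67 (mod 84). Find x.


GCD(55, 84) = 1, unique solution
a^(-1) mod 84 = 55
x = 55 * 67 mod 84 = 73

x ≡ 73 (mod 84)


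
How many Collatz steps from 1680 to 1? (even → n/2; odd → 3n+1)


1680 → 840 → 420 → 210 → 105 → 316 → 158 → 79 → 238 → 119 → 358 → 179 → 538 → 269 → 808 → 404 → 202 → 101 → 304 → 152 → 76 → 38 → 19 → 58 → 29 → 88 → 44 → 22 → 11 → 34 → 17 → 52 → 26 → 13 → 40 → 20 → 10 → 5 → 16 → 8 → 4 → 2 → 1
Total steps = 42

42 steps


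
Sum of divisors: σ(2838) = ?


Divisors of 2838: 1, 2, 3, 6, 11, 22, 33, 43, 66, 86, 129, 258, 473, 946, 1419, 2838
Sum = 1 + 2 + 3 + 6 + 11 + 22 + 33 + 43 + 66 + 86 + 129 + 258 + 473 + 946 + 1419 + 2838 = 6336

σ(2838) = 6336


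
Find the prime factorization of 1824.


1824 / 2 = 912
912 / 2 = 456
456 / 2 = 228
228 / 2 = 114
114 / 2 = 57
57 / 3 = 19
19 / 19 = 1
1824 = 2^5 × 3 × 19


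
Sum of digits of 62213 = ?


6 + 2 + 2 + 1 + 3 = 14


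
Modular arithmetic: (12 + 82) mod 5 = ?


12 + 82 = 94
94 mod 5 = 4


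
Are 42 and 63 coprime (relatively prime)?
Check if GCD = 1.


Euclidean algorithm:
63 = 1 * 42 + 21
42 = 2 * 21 + 0
GCD(42, 63) = 21

No, not coprime (GCD = 21)


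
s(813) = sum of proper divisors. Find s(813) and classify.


Proper divisors: 1, 3, 271
Sum = 1 + 3 + 271 = 275
275 < 813 → deficient

s(813) = 275 (deficient)


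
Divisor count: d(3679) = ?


3679 = 13^1 × 283^1
d(3679) = (1+1) × (1+1) = 4

4 divisors


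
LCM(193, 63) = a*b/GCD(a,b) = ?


GCD(193, 63) = 1
LCM = 193*63/1 = 12159/1 = 12159

LCM = 12159


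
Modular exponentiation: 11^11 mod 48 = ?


11^1 mod 48 = 11
11^2 mod 48 = 25
11^3 mod 48 = 35
11^4 mod 48 = 1
11^5 mod 48 = 11
11^6 mod 48 = 25
11^7 mod 48 = 35
11^8 mod 48 = 1
11^9 mod 48 = 11
11^10 mod 48 = 25
11^11 mod 48 = 35


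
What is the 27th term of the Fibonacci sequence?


Sequence: 1, 1, 2, 3, 5, 8, 13, 21, 34, 55, 89, 144, 233, 377, 610, 987, 1597, 2584, 4181, 6765, 10946, 17711, 28657, 46368, 75025, 121393, 196418
F(27) = 196418


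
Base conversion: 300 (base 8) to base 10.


300 (base 8) = 192 (decimal)
192 (decimal) = 192 (base 10)


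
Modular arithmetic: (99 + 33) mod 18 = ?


99 + 33 = 132
132 mod 18 = 6


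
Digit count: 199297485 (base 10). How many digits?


199297485 has 9 digits in base 10
floor(log10(199297485)) + 1 = floor(8.2995) + 1 = 9

9 digits (base 10)


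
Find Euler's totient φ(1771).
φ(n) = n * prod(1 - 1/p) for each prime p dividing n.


1771 = 7 × 11 × 23
Prime factors: 7, 11, 23
φ(1771) = 1771 × (1-1/7) × (1-1/11) × (1-1/23)
= 1771 × 6/7 × 10/11 × 22/23 = 1320

φ(1771) = 1320


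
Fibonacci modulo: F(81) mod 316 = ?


F(k) mod 316 for k=1..81:
1, 1, 2, 3, 5, 8, 13, 21, 34, 55, 89, 144, 233, 61, 294, 39, 17, 56, 73, 129, 202, 15, 217, 232, 133, 49, 182, 231, 97, 12, 109, 121, 230, 35, 265, 300, 249, 233, 166, 83, 249, 16, 265, 281, 230, 195, 109, 304, 97, 85, 182, 267, 133, 84, 217, 301, 202, 187, 73, 260, 17, 277, 294, 255, 233, 172, 89, 261, 34, 295, 13, 308, 5, 313, 2, 315, 1, 0, 1, 1, 2
F(81) mod 316 = 2


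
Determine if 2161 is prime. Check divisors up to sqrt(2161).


Check divisors up to sqrt(2161) = 46.4866
No divisors found.
2161 is prime.

Yes, 2161 is prime


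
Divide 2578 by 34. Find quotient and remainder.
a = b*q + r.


2578 = 34 * 75 + 28
Check: 2550 + 28 = 2578

q = 75, r = 28


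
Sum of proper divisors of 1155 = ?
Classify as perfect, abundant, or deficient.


Proper divisors: 1, 3, 5, 7, 11, 15, 21, 33, 35, 55, 77, 105, 165, 231, 385
Sum = 1 + 3 + 5 + 7 + 11 + 15 + 21 + 33 + 35 + 55 + 77 + 105 + 165 + 231 + 385 = 1149
1149 < 1155 → deficient

s(1155) = 1149 (deficient)


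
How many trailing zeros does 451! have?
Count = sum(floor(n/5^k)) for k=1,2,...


floor(451/5) = 90
floor(451/25) = 18
floor(451/125) = 3
Total = 111

111 trailing zeros


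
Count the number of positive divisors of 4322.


4322 = 2^1 × 2161^1
d(4322) = (1+1) × (1+1) = 4

4 divisors


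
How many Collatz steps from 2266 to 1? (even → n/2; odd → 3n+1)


2266 → 1133 → 3400 → 1700 → 850 → 425 → 1276 → 638 → 319 → 958 → 479 → 1438 → 719 → 2158 → 1079 → 3238 → 1619 → 4858 → 2429 → 7288 → 3644 → 1822 → 911 → 2734 → 1367 → 4102 → 2051 → 6154 → 3077 → 9232 → 4616 → 2308 → 1154 → 577 → 1732 → 866 → 433 → 1300 → 650 → 325 → 976 → 488 → 244 → 122 → 61 → 184 → 92 → 46 → 23 → 70 → 35 → 106 → 53 → 160 → 80 → 40 → 20 → 10 → 5 → 16 → 8 → 4 → 2 → 1
Total steps = 63

63 steps


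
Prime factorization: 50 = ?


50 / 2 = 25
25 / 5 = 5
5 / 5 = 1
50 = 2 × 5^2


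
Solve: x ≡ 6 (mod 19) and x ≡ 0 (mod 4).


M = 19*4 = 76
M1 = M/19 = 4, M2 = M/4 = 19
M1^(-1) mod 19 = 5, M2^(-1) mod 4 = 3
x = 6*4*5 + 0*19*3 = 120
120 mod 76 = 44
Check: 44 mod 19 = 6 ✓, 44 mod 4 = 0 ✓

x ≡ 44 (mod 76)


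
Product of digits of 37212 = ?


3 × 7 × 2 × 1 × 2 = 84


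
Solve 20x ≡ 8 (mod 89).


GCD(20, 89) = 1, unique solution
a^(-1) mod 89 = 49
x = 49 * 8 mod 89 = 36

x ≡ 36 (mod 89)


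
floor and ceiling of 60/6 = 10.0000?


60/6 = 10.0000
floor = 10
ceil = 10

floor = 10, ceil = 10


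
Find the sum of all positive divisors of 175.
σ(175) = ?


Divisors of 175: 1, 5, 7, 25, 35, 175
Sum = 1 + 5 + 7 + 25 + 35 + 175 = 248

σ(175) = 248


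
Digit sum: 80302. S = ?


8 + 0 + 3 + 0 + 2 = 13


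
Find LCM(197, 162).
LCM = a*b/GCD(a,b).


GCD(197, 162) = 1
LCM = 197*162/1 = 31914/1 = 31914

LCM = 31914


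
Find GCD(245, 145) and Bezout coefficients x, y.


Tabular extended Euclidean (each row: r = 245*s + 145*t):
r=245, s=1, t=0
r=145, s=0, t=1
q=1: r=100, s=1, t=-1   [245*(1) + 145*(-1) = 100]
q=1: r=45, s=-1, t=2   [245*(-1) + 145*(2) = 45]
q=2: r=10, s=3, t=-5   [245*(3) + 145*(-5) = 10]
q=4: r=5, s=-13, t=22   [245*(-13) + 145*(22) = 5]
q=2: r=0, s=29, t=-49   [245*(29) + 145*(-49) = 0]
GCD = 5; from the row with r=5: x=-13, y=22
Check: 245*(-13) + 145*(22) = -3185 + 3190 = 5

GCD = 5, x = -13, y = 22


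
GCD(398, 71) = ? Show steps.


398 = 5 * 71 + 43
71 = 1 * 43 + 28
43 = 1 * 28 + 15
28 = 1 * 15 + 13
15 = 1 * 13 + 2
13 = 6 * 2 + 1
2 = 2 * 1 + 0
GCD = 1


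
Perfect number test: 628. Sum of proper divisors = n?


Proper divisors of 628: 1, 2, 4, 157, 314
Sum = 1 + 2 + 4 + 157 + 314 = 478

No, 628 is not perfect (478 ≠ 628)


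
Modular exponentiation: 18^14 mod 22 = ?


18^1 mod 22 = 18
18^2 mod 22 = 16
18^3 mod 22 = 2
18^4 mod 22 = 14
18^5 mod 22 = 10
18^6 mod 22 = 4
18^7 mod 22 = 6
18^8 mod 22 = 20
18^9 mod 22 = 8
18^10 mod 22 = 12
18^11 mod 22 = 18
18^12 mod 22 = 16
18^13 mod 22 = 2
18^14 mod 22 = 14


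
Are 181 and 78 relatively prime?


Euclidean algorithm:
181 = 2 * 78 + 25
78 = 3 * 25 + 3
25 = 8 * 3 + 1
3 = 3 * 1 + 0
GCD(181, 78) = 1

Yes, coprime (GCD = 1)


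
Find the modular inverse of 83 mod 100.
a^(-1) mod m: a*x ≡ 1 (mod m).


Use the extended Euclidean algorithm on (100, 83); each row r = 100*s + 83*t:
r=100, s=1, t=0
r=83, s=0, t=1
q=1: r=17, s=1, t=-1   [100*(1) + 83*(-1) = 17]
q=4: r=15, s=-4, t=5   [100*(-4) + 83*(5) = 15]
q=1: r=2, s=5, t=-6   [100*(5) + 83*(-6) = 2]
q=7: r=1, s=-39, t=47   [100*(-39) + 83*(47) = 1]
q=2: r=0, s=83, t=-100   [100*(83) + 83*(-100) = 0]
GCD = 1 with t = 47, so 83*(47) ≡ 1 (mod 100)
Inverse = 47 mod 100 = 47
Check: 83 * 47 = 3901 ≡ 1 (mod 100)

83^(-1) ≡ 47 (mod 100)


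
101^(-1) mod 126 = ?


Use the extended Euclidean algorithm on (126, 101); each row r = 126*s + 101*t:
r=126, s=1, t=0
r=101, s=0, t=1
q=1: r=25, s=1, t=-1   [126*(1) + 101*(-1) = 25]
q=4: r=1, s=-4, t=5   [126*(-4) + 101*(5) = 1]
q=25: r=0, s=101, t=-126   [126*(101) + 101*(-126) = 0]
GCD = 1 with t = 5, so 101*(5) ≡ 1 (mod 126)
Inverse = 5 mod 126 = 5
Check: 101 * 5 = 505 ≡ 1 (mod 126)

101^(-1) ≡ 5 (mod 126)


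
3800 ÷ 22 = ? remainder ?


3800 = 22 * 172 + 16
Check: 3784 + 16 = 3800

q = 172, r = 16


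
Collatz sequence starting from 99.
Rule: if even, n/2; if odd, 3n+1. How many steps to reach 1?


99 → 298 → 149 → 448 → 224 → 112 → 56 → 28 → 14 → 7 → 22 → 11 → 34 → 17 → 52 → 26 → 13 → 40 → 20 → 10 → 5 → 16 → 8 → 4 → 2 → 1
Total steps = 25

25 steps


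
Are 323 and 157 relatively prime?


Euclidean algorithm:
323 = 2 * 157 + 9
157 = 17 * 9 + 4
9 = 2 * 4 + 1
4 = 4 * 1 + 0
GCD(323, 157) = 1

Yes, coprime (GCD = 1)


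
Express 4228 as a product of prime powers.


4228 / 2 = 2114
2114 / 2 = 1057
1057 / 7 = 151
151 / 151 = 1
4228 = 2^2 × 7 × 151


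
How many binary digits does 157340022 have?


157340022 in base 2 = 1001011000001101000101110110
Number of digits = 28

28 digits (base 2)


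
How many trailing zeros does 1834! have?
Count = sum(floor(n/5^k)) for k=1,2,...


floor(1834/5) = 366
floor(1834/25) = 73
floor(1834/125) = 14
floor(1834/625) = 2
Total = 455

455 trailing zeros


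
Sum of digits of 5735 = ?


5 + 7 + 3 + 5 = 20


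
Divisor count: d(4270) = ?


4270 = 2^1 × 5^1 × 7^1 × 61^1
d(4270) = (1+1) × (1+1) × (1+1) × (1+1) = 16

16 divisors


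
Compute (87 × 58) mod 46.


87 × 58 = 5046
5046 mod 46 = 32


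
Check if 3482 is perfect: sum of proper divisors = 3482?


Proper divisors of 3482: 1, 2, 1741
Sum = 1 + 2 + 1741 = 1744

No, 3482 is not perfect (1744 ≠ 3482)


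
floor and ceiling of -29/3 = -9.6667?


-29/3 = -9.6667
floor = -10
ceil = -9

floor = -10, ceil = -9


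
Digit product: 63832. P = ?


6 × 3 × 8 × 3 × 2 = 864


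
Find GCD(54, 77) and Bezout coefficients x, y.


Tabular extended Euclidean (each row: r = 54*s + 77*t):
r=54, s=1, t=0
r=77, s=0, t=1
q=0: r=54, s=1, t=0   [54*(1) + 77*(0) = 54]
q=1: r=23, s=-1, t=1   [54*(-1) + 77*(1) = 23]
q=2: r=8, s=3, t=-2   [54*(3) + 77*(-2) = 8]
q=2: r=7, s=-7, t=5   [54*(-7) + 77*(5) = 7]
q=1: r=1, s=10, t=-7   [54*(10) + 77*(-7) = 1]
q=7: r=0, s=-77, t=54   [54*(-77) + 77*(54) = 0]
GCD = 1; from the row with r=1: x=10, y=-7
Check: 54*(10) + 77*(-7) = 540 - 539 = 1

GCD = 1, x = 10, y = -7


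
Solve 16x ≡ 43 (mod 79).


GCD(16, 79) = 1, unique solution
a^(-1) mod 79 = 5
x = 5 * 43 mod 79 = 57

x ≡ 57 (mod 79)


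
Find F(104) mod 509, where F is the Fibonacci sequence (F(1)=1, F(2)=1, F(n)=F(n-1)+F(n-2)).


F(k) mod 509 for k=1..104:
1, 1, 2, 3, 5, 8, 13, 21, 34, 55, 89, 144, 233, 377, 101, 478, 70, 39, 109, 148, 257, 405, 153, 49, 202, 251, 453, 195, 139, 334, 473, 298, 262, 51, 313, 364, 168, 23, 191, 214, 405, 110, 6, 116, 122, 238, 360, 89, 449, 29, 478, 507, 476, 474, 441, 406, 338, 235, 64, 299, 363, 153, 7, 160, 167, 327, 494, 312, 297, 100, 397, 497, 385, 373, 249, 113, 362, 475, 328, 294, 113, 407, 11, 418, 429, 338, 258, 87, 345, 432, 268, 191, 459, 141, 91, 232, 323, 46, 369, 415, 275, 181, 456, 128
F(104) mod 509 = 128


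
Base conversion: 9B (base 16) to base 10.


9B (base 16) = 155 (decimal)
155 (decimal) = 155 (base 10)


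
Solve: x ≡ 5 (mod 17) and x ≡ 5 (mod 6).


M = 17*6 = 102
M1 = M/17 = 6, M2 = M/6 = 17
M1^(-1) mod 17 = 3, M2^(-1) mod 6 = 5
x = 5*6*3 + 5*17*5 = 515
515 mod 102 = 5
Check: 5 mod 17 = 5 ✓, 5 mod 6 = 5 ✓

x ≡ 5 (mod 102)


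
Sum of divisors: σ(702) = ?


Divisors of 702: 1, 2, 3, 6, 9, 13, 18, 26, 27, 39, 54, 78, 117, 234, 351, 702
Sum = 1 + 2 + 3 + 6 + 9 + 13 + 18 + 26 + 27 + 39 + 54 + 78 + 117 + 234 + 351 + 702 = 1680

σ(702) = 1680


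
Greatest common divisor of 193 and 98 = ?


193 = 1 * 98 + 95
98 = 1 * 95 + 3
95 = 31 * 3 + 2
3 = 1 * 2 + 1
2 = 2 * 1 + 0
GCD = 1


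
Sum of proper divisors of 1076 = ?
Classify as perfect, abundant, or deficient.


Proper divisors: 1, 2, 4, 269, 538
Sum = 1 + 2 + 4 + 269 + 538 = 814
814 < 1076 → deficient

s(1076) = 814 (deficient)


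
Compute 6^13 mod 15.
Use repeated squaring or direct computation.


6^1 mod 15 = 6
6^2 mod 15 = 6
6^3 mod 15 = 6
6^4 mod 15 = 6
6^5 mod 15 = 6
6^6 mod 15 = 6
6^7 mod 15 = 6
6^8 mod 15 = 6
6^9 mod 15 = 6
6^10 mod 15 = 6
6^11 mod 15 = 6
6^12 mod 15 = 6
6^13 mod 15 = 6


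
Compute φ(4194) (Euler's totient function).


4194 = 2 × 3^2 × 233
Prime factors: 2, 3, 233
φ(4194) = 4194 × (1-1/2) × (1-1/3) × (1-1/233)
= 4194 × 1/2 × 2/3 × 232/233 = 1392

φ(4194) = 1392


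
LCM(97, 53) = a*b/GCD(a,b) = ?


GCD(97, 53) = 1
LCM = 97*53/1 = 5141/1 = 5141

LCM = 5141


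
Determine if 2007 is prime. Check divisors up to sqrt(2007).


2007 / 3 = 669 (exact division)
2007 is NOT prime.

No, 2007 is not prime


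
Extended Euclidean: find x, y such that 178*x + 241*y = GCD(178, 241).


Tabular extended Euclidean (each row: r = 178*s + 241*t):
r=178, s=1, t=0
r=241, s=0, t=1
q=0: r=178, s=1, t=0   [178*(1) + 241*(0) = 178]
q=1: r=63, s=-1, t=1   [178*(-1) + 241*(1) = 63]
q=2: r=52, s=3, t=-2   [178*(3) + 241*(-2) = 52]
q=1: r=11, s=-4, t=3   [178*(-4) + 241*(3) = 11]
q=4: r=8, s=19, t=-14   [178*(19) + 241*(-14) = 8]
q=1: r=3, s=-23, t=17   [178*(-23) + 241*(17) = 3]
q=2: r=2, s=65, t=-48   [178*(65) + 241*(-48) = 2]
q=1: r=1, s=-88, t=65   [178*(-88) + 241*(65) = 1]
q=2: r=0, s=241, t=-178   [178*(241) + 241*(-178) = 0]
GCD = 1; from the row with r=1: x=-88, y=65
Check: 178*(-88) + 241*(65) = -15664 + 15665 = 1

GCD = 1, x = -88, y = 65


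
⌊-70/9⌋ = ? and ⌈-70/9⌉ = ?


-70/9 = -7.7778
floor = -8
ceil = -7

floor = -8, ceil = -7


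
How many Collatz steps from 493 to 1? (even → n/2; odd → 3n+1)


493 → 1480 → 740 → 370 → 185 → 556 → 278 → 139 → 418 → 209 → 628 → 314 → 157 → 472 → 236 → 118 → 59 → 178 → 89 → 268 → 134 → 67 → 202 → 101 → 304 → 152 → 76 → 38 → 19 → 58 → 29 → 88 → 44 → 22 → 11 → 34 → 17 → 52 → 26 → 13 → 40 → 20 → 10 → 5 → 16 → 8 → 4 → 2 → 1
Total steps = 48

48 steps


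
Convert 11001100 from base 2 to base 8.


11001100 (base 2) = 204 (decimal)
204 (decimal) = 314 (base 8)


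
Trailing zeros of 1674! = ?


floor(1674/5) = 334
floor(1674/25) = 66
floor(1674/125) = 13
floor(1674/625) = 2
Total = 415

415 trailing zeros


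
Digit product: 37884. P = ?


3 × 7 × 8 × 8 × 4 = 5376


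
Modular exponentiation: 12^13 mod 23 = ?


12^1 mod 23 = 12
12^2 mod 23 = 6
12^3 mod 23 = 3
12^4 mod 23 = 13
12^5 mod 23 = 18
12^6 mod 23 = 9
12^7 mod 23 = 16
12^8 mod 23 = 8
12^9 mod 23 = 4
12^10 mod 23 = 2
12^11 mod 23 = 1
12^12 mod 23 = 12
12^13 mod 23 = 6


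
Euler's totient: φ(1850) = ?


1850 = 2 × 5^2 × 37
Prime factors: 2, 5, 37
φ(1850) = 1850 × (1-1/2) × (1-1/5) × (1-1/37)
= 1850 × 1/2 × 4/5 × 36/37 = 720

φ(1850) = 720


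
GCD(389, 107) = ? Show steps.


389 = 3 * 107 + 68
107 = 1 * 68 + 39
68 = 1 * 39 + 29
39 = 1 * 29 + 10
29 = 2 * 10 + 9
10 = 1 * 9 + 1
9 = 9 * 1 + 0
GCD = 1


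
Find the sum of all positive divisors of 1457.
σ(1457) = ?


Divisors of 1457: 1, 31, 47, 1457
Sum = 1 + 31 + 47 + 1457 = 1536

σ(1457) = 1536


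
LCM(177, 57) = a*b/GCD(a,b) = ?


GCD(177, 57) = 3
LCM = 177*57/3 = 10089/3 = 3363

LCM = 3363


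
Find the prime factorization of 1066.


1066 / 2 = 533
533 / 13 = 41
41 / 41 = 1
1066 = 2 × 13 × 41


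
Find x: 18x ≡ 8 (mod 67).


GCD(18, 67) = 1, unique solution
a^(-1) mod 67 = 41
x = 41 * 8 mod 67 = 60

x ≡ 60 (mod 67)


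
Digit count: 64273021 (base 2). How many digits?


64273021 in base 2 = 11110101001011101001111101
Number of digits = 26

26 digits (base 2)


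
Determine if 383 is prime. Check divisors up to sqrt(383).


Check divisors up to sqrt(383) = 19.5704
No divisors found.
383 is prime.

Yes, 383 is prime


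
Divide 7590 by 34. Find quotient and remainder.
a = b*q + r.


7590 = 34 * 223 + 8
Check: 7582 + 8 = 7590

q = 223, r = 8


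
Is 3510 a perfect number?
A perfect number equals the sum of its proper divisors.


Proper divisors of 3510: 1, 2, 3, 5, 6, 9, 10, 13, 15, 18, 26, 27, 30, 39, 45, 54, 65, 78, 90, 117, 130, 135, 195, 234, 270, 351, 390, 585, 702, 1170, 1755
Sum = 1 + 2 + 3 + 5 + 6 + 9 + 10 + 13 + 15 + 18 + 26 + 27 + 30 + 39 + 45 + 54 + 65 + 78 + 90 + 117 + 130 + 135 + 195 + 234 + 270 + 351 + 390 + 585 + 702 + 1170 + 1755 = 6570

No, 3510 is not perfect (6570 ≠ 3510)


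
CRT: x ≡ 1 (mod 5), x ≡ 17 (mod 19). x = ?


M = 5*19 = 95
M1 = M/5 = 19, M2 = M/19 = 5
M1^(-1) mod 5 = 4, M2^(-1) mod 19 = 4
x = 1*19*4 + 17*5*4 = 416
416 mod 95 = 36
Check: 36 mod 5 = 1 ✓, 36 mod 19 = 17 ✓

x ≡ 36 (mod 95)


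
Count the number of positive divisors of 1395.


1395 = 3^2 × 5^1 × 31^1
d(1395) = (2+1) × (1+1) × (1+1) = 12

12 divisors


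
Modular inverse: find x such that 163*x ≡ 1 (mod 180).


Use the extended Euclidean algorithm on (180, 163); each row r = 180*s + 163*t:
r=180, s=1, t=0
r=163, s=0, t=1
q=1: r=17, s=1, t=-1   [180*(1) + 163*(-1) = 17]
q=9: r=10, s=-9, t=10   [180*(-9) + 163*(10) = 10]
q=1: r=7, s=10, t=-11   [180*(10) + 163*(-11) = 7]
q=1: r=3, s=-19, t=21   [180*(-19) + 163*(21) = 3]
q=2: r=1, s=48, t=-53   [180*(48) + 163*(-53) = 1]
q=3: r=0, s=-163, t=180   [180*(-163) + 163*(180) = 0]
GCD = 1 with t = -53, so 163*(-53) ≡ 1 (mod 180)
Inverse = -53 mod 180 = 127
Check: 163 * 127 = 20701 ≡ 1 (mod 180)

163^(-1) ≡ 127 (mod 180)


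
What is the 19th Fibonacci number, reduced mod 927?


F(k) mod 927 for k=1..19:
1, 1, 2, 3, 5, 8, 13, 21, 34, 55, 89, 144, 233, 377, 610, 60, 670, 730, 473
F(19) mod 927 = 473


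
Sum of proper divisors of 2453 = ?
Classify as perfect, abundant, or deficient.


Proper divisors: 1, 11, 223
Sum = 1 + 11 + 223 = 235
235 < 2453 → deficient

s(2453) = 235 (deficient)


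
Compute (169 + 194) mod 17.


169 + 194 = 363
363 mod 17 = 6


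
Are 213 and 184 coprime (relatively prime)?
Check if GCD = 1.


Euclidean algorithm:
213 = 1 * 184 + 29
184 = 6 * 29 + 10
29 = 2 * 10 + 9
10 = 1 * 9 + 1
9 = 9 * 1 + 0
GCD(213, 184) = 1

Yes, coprime (GCD = 1)


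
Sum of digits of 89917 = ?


8 + 9 + 9 + 1 + 7 = 34


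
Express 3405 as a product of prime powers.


3405 / 3 = 1135
1135 / 5 = 227
227 / 227 = 1
3405 = 3 × 5 × 227


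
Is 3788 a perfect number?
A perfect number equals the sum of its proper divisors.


Proper divisors of 3788: 1, 2, 4, 947, 1894
Sum = 1 + 2 + 4 + 947 + 1894 = 2848

No, 3788 is not perfect (2848 ≠ 3788)


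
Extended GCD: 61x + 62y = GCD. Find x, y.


Tabular extended Euclidean (each row: r = 61*s + 62*t):
r=61, s=1, t=0
r=62, s=0, t=1
q=0: r=61, s=1, t=0   [61*(1) + 62*(0) = 61]
q=1: r=1, s=-1, t=1   [61*(-1) + 62*(1) = 1]
q=61: r=0, s=62, t=-61   [61*(62) + 62*(-61) = 0]
GCD = 1; from the row with r=1: x=-1, y=1
Check: 61*(-1) + 62*(1) = -61 + 62 = 1

GCD = 1, x = -1, y = 1


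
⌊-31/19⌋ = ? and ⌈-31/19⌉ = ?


-31/19 = -1.6316
floor = -2
ceil = -1

floor = -2, ceil = -1


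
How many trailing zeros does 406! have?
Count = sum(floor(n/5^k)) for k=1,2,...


floor(406/5) = 81
floor(406/25) = 16
floor(406/125) = 3
Total = 100

100 trailing zeros


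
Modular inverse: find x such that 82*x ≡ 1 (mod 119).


Use the extended Euclidean algorithm on (119, 82); each row r = 119*s + 82*t:
r=119, s=1, t=0
r=82, s=0, t=1
q=1: r=37, s=1, t=-1   [119*(1) + 82*(-1) = 37]
q=2: r=8, s=-2, t=3   [119*(-2) + 82*(3) = 8]
q=4: r=5, s=9, t=-13   [119*(9) + 82*(-13) = 5]
q=1: r=3, s=-11, t=16   [119*(-11) + 82*(16) = 3]
q=1: r=2, s=20, t=-29   [119*(20) + 82*(-29) = 2]
q=1: r=1, s=-31, t=45   [119*(-31) + 82*(45) = 1]
q=2: r=0, s=82, t=-119   [119*(82) + 82*(-119) = 0]
GCD = 1 with t = 45, so 82*(45) ≡ 1 (mod 119)
Inverse = 45 mod 119 = 45
Check: 82 * 45 = 3690 ≡ 1 (mod 119)

82^(-1) ≡ 45 (mod 119)


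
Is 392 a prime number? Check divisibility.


392 / 2 = 196 (exact division)
392 is NOT prime.

No, 392 is not prime


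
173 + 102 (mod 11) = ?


173 + 102 = 275
275 mod 11 = 0


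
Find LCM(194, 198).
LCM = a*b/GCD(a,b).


GCD(194, 198) = 2
LCM = 194*198/2 = 38412/2 = 19206

LCM = 19206


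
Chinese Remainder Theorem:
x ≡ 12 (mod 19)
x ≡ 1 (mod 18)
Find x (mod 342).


M = 19*18 = 342
M1 = M/19 = 18, M2 = M/18 = 19
M1^(-1) mod 19 = 18, M2^(-1) mod 18 = 1
x = 12*18*18 + 1*19*1 = 3907
3907 mod 342 = 145
Check: 145 mod 19 = 12 ✓, 145 mod 18 = 1 ✓

x ≡ 145 (mod 342)


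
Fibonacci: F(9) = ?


Sequence: 1, 1, 2, 3, 5, 8, 13, 21, 34
F(9) = 34


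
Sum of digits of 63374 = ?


6 + 3 + 3 + 7 + 4 = 23


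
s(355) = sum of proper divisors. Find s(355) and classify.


Proper divisors: 1, 5, 71
Sum = 1 + 5 + 71 = 77
77 < 355 → deficient

s(355) = 77 (deficient)


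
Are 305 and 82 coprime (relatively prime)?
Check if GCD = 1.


Euclidean algorithm:
305 = 3 * 82 + 59
82 = 1 * 59 + 23
59 = 2 * 23 + 13
23 = 1 * 13 + 10
13 = 1 * 10 + 3
10 = 3 * 3 + 1
3 = 3 * 1 + 0
GCD(305, 82) = 1

Yes, coprime (GCD = 1)


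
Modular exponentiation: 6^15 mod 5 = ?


6^1 mod 5 = 1
6^2 mod 5 = 1
6^3 mod 5 = 1
6^4 mod 5 = 1
6^5 mod 5 = 1
6^6 mod 5 = 1
6^7 mod 5 = 1
6^8 mod 5 = 1
6^9 mod 5 = 1
6^10 mod 5 = 1
6^11 mod 5 = 1
6^12 mod 5 = 1
6^13 mod 5 = 1
6^14 mod 5 = 1
6^15 mod 5 = 1


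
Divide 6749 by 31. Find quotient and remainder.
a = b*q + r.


6749 = 31 * 217 + 22
Check: 6727 + 22 = 6749

q = 217, r = 22


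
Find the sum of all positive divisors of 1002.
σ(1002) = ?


Divisors of 1002: 1, 2, 3, 6, 167, 334, 501, 1002
Sum = 1 + 2 + 3 + 6 + 167 + 334 + 501 + 1002 = 2016

σ(1002) = 2016


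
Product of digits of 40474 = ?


4 × 0 × 4 × 7 × 4 = 0


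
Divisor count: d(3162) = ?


3162 = 2^1 × 3^1 × 17^1 × 31^1
d(3162) = (1+1) × (1+1) × (1+1) × (1+1) = 16

16 divisors


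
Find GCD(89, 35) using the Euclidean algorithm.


89 = 2 * 35 + 19
35 = 1 * 19 + 16
19 = 1 * 16 + 3
16 = 5 * 3 + 1
3 = 3 * 1 + 0
GCD = 1


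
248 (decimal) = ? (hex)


248 (base 10) = 248 (decimal)
248 (decimal) = F8 (base 16)


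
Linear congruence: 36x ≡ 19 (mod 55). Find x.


GCD(36, 55) = 1, unique solution
a^(-1) mod 55 = 26
x = 26 * 19 mod 55 = 54

x ≡ 54 (mod 55)


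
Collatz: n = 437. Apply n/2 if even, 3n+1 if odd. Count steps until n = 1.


437 → 1312 → 656 → 328 → 164 → 82 → 41 → 124 → 62 → 31 → 94 → 47 → 142 → 71 → 214 → 107 → 322 → 161 → 484 → 242 → 121 → 364 → 182 → 91 → 274 → 137 → 412 → 206 → 103 → 310 → 155 → 466 → 233 → 700 → 350 → 175 → 526 → 263 → 790 → 395 → 1186 → 593 → 1780 → 890 → 445 → 1336 → 668 → 334 → 167 → 502 → 251 → 754 → 377 → 1132 → 566 → 283 → 850 → 425 → 1276 → 638 → 319 → 958 → 479 → 1438 → 719 → 2158 → 1079 → 3238 → 1619 → 4858 → 2429 → 7288 → 3644 → 1822 → 911 → 2734 → 1367 → 4102 → 2051 → 6154 → 3077 → 9232 → 4616 → 2308 → 1154 → 577 → 1732 → 866 → 433 → 1300 → 650 → 325 → 976 → 488 → 244 → 122 → 61 → 184 → 92 → 46 → 23 → 70 → 35 → 106 → 53 → 160 → 80 → 40 → 20 → 10 → 5 → 16 → 8 → 4 → 2 → 1
Total steps = 115

115 steps


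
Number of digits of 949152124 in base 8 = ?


949152124 in base 8 = 7044564574
Number of digits = 10

10 digits (base 8)


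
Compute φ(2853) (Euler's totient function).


2853 = 3^2 × 317
Prime factors: 3, 317
φ(2853) = 2853 × (1-1/3) × (1-1/317)
= 2853 × 2/3 × 316/317 = 1896

φ(2853) = 1896


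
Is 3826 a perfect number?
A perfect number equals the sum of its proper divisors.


Proper divisors of 3826: 1, 2, 1913
Sum = 1 + 2 + 1913 = 1916

No, 3826 is not perfect (1916 ≠ 3826)


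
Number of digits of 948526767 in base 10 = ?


948526767 has 9 digits in base 10
floor(log10(948526767)) + 1 = floor(8.9770) + 1 = 9

9 digits (base 10)


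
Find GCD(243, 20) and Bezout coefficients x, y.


Tabular extended Euclidean (each row: r = 243*s + 20*t):
r=243, s=1, t=0
r=20, s=0, t=1
q=12: r=3, s=1, t=-12   [243*(1) + 20*(-12) = 3]
q=6: r=2, s=-6, t=73   [243*(-6) + 20*(73) = 2]
q=1: r=1, s=7, t=-85   [243*(7) + 20*(-85) = 1]
q=2: r=0, s=-20, t=243   [243*(-20) + 20*(243) = 0]
GCD = 1; from the row with r=1: x=7, y=-85
Check: 243*(7) + 20*(-85) = 1701 - 1700 = 1

GCD = 1, x = 7, y = -85


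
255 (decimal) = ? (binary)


255 (base 10) = 255 (decimal)
255 (decimal) = 11111111 (base 2)


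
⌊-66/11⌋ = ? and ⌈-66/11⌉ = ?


-66/11 = -6.0000
floor = -6
ceil = -6

floor = -6, ceil = -6


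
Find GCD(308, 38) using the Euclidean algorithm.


308 = 8 * 38 + 4
38 = 9 * 4 + 2
4 = 2 * 2 + 0
GCD = 2


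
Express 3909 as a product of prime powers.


3909 / 3 = 1303
1303 / 1303 = 1
3909 = 3 × 1303


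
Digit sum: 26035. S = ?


2 + 6 + 0 + 3 + 5 = 16


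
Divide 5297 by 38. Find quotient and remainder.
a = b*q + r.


5297 = 38 * 139 + 15
Check: 5282 + 15 = 5297

q = 139, r = 15


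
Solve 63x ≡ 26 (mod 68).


GCD(63, 68) = 1, unique solution
a^(-1) mod 68 = 27
x = 27 * 26 mod 68 = 22

x ≡ 22 (mod 68)


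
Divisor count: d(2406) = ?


2406 = 2^1 × 3^1 × 401^1
d(2406) = (1+1) × (1+1) × (1+1) = 8

8 divisors


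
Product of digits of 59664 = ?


5 × 9 × 6 × 6 × 4 = 6480


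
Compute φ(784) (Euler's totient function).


784 = 2^4 × 7^2
Prime factors: 2, 7
φ(784) = 784 × (1-1/2) × (1-1/7)
= 784 × 1/2 × 6/7 = 336

φ(784) = 336


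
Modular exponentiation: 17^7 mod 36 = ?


17^1 mod 36 = 17
17^2 mod 36 = 1
17^3 mod 36 = 17
17^4 mod 36 = 1
17^5 mod 36 = 17
17^6 mod 36 = 1
17^7 mod 36 = 17


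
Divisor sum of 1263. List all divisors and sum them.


Divisors of 1263: 1, 3, 421, 1263
Sum = 1 + 3 + 421 + 1263 = 1688

σ(1263) = 1688


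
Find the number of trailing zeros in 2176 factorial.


floor(2176/5) = 435
floor(2176/25) = 87
floor(2176/125) = 17
floor(2176/625) = 3
Total = 542

542 trailing zeros


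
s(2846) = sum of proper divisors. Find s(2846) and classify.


Proper divisors: 1, 2, 1423
Sum = 1 + 2 + 1423 = 1426
1426 < 2846 → deficient

s(2846) = 1426 (deficient)


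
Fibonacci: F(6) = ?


Sequence: 1, 1, 2, 3, 5, 8
F(6) = 8


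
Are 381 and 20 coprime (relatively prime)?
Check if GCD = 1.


Euclidean algorithm:
381 = 19 * 20 + 1
20 = 20 * 1 + 0
GCD(381, 20) = 1

Yes, coprime (GCD = 1)


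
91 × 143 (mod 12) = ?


91 × 143 = 13013
13013 mod 12 = 5


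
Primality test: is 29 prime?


Check divisors up to sqrt(29) = 5.3852
No divisors found.
29 is prime.

Yes, 29 is prime


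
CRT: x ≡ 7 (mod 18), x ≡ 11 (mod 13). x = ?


M = 18*13 = 234
M1 = M/18 = 13, M2 = M/13 = 18
M1^(-1) mod 18 = 7, M2^(-1) mod 13 = 8
x = 7*13*7 + 11*18*8 = 2221
2221 mod 234 = 115
Check: 115 mod 18 = 7 ✓, 115 mod 13 = 11 ✓

x ≡ 115 (mod 234)
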